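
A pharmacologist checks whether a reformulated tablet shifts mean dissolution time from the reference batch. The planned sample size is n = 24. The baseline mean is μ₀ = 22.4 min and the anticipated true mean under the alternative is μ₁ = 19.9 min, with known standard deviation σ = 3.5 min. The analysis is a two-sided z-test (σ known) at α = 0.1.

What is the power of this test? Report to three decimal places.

Standardized effect: d = |μ₁ − μ₀| / σ = |19.9 − 22.4| / 3.5 = 0.7143
Noncentrality parameter: δ = d·√n = 0.7143 × √24 = 3.4993
Two-sided α = 0.1 → critical value z_{0.05} = 1.645.
Power = Φ(δ − 1.645) + Φ(−δ − 1.645) = Φ(1.854) + Φ(-5.144) = 0.9682 + 0.0000 = 0.9682.

Power ≈ 0.968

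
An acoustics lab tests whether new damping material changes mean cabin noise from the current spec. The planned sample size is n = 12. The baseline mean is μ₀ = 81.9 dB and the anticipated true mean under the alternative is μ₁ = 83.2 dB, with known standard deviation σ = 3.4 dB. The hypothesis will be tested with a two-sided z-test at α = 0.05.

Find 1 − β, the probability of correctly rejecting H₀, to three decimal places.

Standardized effect: d = |μ₁ − μ₀| / σ = |83.2 − 81.9| / 3.4 = 0.3824
Noncentrality parameter: δ = d·√n = 0.3824 × √12 = 1.3245
Critical value for a two-sided test at α = 0.05: z_{α/2} = 1.960.
Power = Φ(δ − 1.960) + Φ(−δ − 1.960) = Φ(-0.635) + Φ(-3.284) = 0.2626 + 0.0005 = 0.2631.

Power ≈ 0.263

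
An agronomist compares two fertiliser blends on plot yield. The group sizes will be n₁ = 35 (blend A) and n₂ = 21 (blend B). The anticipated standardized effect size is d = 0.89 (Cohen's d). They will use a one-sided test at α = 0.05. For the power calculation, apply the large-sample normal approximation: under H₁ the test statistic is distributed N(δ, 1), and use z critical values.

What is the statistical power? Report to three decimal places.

Noncentrality parameter: λ = d / √(1/n₁ + 1/n₂) = 0.89 / √(1/35 + 1/21) = 3.2243
Critical value for a one-sided test at α = 0.05: z_α = 1.645.
Power = P(Z > 1.645 − λ) = Φ(1.579) = 0.9429.

Power ≈ 0.943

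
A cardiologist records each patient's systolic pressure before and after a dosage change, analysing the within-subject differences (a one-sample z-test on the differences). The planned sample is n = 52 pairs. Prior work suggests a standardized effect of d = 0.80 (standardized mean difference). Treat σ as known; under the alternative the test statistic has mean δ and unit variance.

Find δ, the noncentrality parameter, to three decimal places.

The noncentrality parameter scales effect size by the design's sample-size factor: δ = d·√n = 0.80 × √52 = 5.7689

δ ≈ 5.769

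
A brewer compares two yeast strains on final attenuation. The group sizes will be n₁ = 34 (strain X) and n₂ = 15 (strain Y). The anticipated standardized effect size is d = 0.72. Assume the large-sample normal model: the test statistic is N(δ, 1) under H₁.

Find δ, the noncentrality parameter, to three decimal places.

δ ≈ 2.323

The noncentrality parameter scales effect size by the design's sample-size factor: δ = d / √(1/n₁ + 1/n₂) = 0.72 / √(1/34 + 1/15) = 2.3228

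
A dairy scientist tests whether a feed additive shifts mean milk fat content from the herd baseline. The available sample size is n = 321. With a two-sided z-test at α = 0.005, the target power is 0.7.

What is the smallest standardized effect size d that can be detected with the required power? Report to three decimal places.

Required noncentrality: δ = z_{0.0025} + z_{0.30} = 2.807 + 0.524 = 3.331.
(Lower-tail contribution to power is negligible for δ > 0.)
δ = d·√n ⇒ d = δ/√n = 3.331/√321 = 0.1859.

d ≈ 0.186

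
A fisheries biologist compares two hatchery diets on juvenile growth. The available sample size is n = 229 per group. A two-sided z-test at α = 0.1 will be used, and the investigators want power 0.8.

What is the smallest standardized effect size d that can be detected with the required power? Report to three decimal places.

Need Φ(δ − 1.645) = 0.8, so δ = 1.645 + 0.842 = 2.486.
(The second rejection-region term Φ(−δ − z_{α/2}) is negligible and dropped.)
δ = d·√(n/2) ⇒ d = δ/√(n/2) = 2.486/√(229/2) = 0.2324.

d ≈ 0.232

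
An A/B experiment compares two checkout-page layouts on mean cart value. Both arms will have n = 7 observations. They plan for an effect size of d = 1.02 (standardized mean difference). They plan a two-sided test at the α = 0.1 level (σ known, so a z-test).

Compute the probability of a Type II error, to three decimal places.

β ≈ 0.396

Noncentrality parameter: δ = d·√(n/2) = 1.02 × √(7/2) = 1.9082
Critical value for a two-sided test at α = 0.1: z_{α/2} = 1.645.
Power = Φ(δ − 1.645) + Φ(−δ − 1.645) = Φ(0.263) + Φ(-3.553) = 0.6039 + 0.0002 = 0.6041.
Type II error: β = 1 − power = 1 − 0.6041 = 0.3959.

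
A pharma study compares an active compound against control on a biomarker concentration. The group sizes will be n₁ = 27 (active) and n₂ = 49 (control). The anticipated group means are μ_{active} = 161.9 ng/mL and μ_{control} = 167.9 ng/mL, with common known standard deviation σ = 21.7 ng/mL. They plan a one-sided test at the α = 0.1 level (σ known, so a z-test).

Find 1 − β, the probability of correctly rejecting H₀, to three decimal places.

Power ≈ 0.449

Standardized effect: d = |μ_{active} − μ_{control}| / σ = |161.9 − 167.9| / 21.7 = 0.2765
Noncentrality parameter: δ = d / √(1/n₁ + 1/n₂) = 0.2765 / √(1/27 + 1/49) = 1.1536
One-sided α = 0.1 → critical value z_{0.1} = 1.282.
Power = Φ(δ − 1.282) = Φ(-0.128) = 0.4491.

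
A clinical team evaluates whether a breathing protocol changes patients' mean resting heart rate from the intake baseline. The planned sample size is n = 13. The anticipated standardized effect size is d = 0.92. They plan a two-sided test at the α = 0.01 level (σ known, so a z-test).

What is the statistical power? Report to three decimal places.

Noncentrality parameter: λ = d·√n = 0.92 × √13 = 3.3171
Critical value for a two-sided test at α = 0.01: z_{α/2} = 2.576.
Power = Φ(λ − 2.576) + Φ(−λ − 2.576) = Φ(0.741) + Φ(-5.893) = 0.7707 + 0.0000 = 0.7707.

Power ≈ 0.771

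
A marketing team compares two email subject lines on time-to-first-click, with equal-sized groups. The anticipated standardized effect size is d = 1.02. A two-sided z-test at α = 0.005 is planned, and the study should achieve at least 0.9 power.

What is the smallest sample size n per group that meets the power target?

n = 33 per group

For power 0.9 need Φ(δ − z_{0.0025}) = 0.9, so δ = z_{0.0025} + z_{0.10} = 2.807 + 1.282 = 4.089.
(Ignoring the negligible lower-tail rejection probability gives the usual closed-form inversion.)
δ = d·√(n/2) ⇒ n = 2(δ/d)² = 2 × (4.089 / 1.02)² = 32.13.
Rounding up, n = 33 per group.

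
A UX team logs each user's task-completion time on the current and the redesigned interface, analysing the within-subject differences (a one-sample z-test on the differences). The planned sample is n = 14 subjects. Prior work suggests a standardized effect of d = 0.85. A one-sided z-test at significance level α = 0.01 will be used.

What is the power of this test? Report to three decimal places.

Power ≈ 0.803

Noncentrality parameter: δ = d·√n = 0.85 × √14 = 3.1804
One-sided α = 0.01 → critical value z_{0.01} = 2.326.
Power = Φ(δ − 2.326) = Φ(0.854) = 0.8035.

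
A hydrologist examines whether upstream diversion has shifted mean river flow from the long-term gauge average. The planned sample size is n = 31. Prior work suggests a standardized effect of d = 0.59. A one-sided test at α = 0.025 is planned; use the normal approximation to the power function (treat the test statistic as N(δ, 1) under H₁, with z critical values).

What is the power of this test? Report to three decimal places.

Noncentrality parameter: δ = d·√n = 0.59 × √31 = 3.2850
Critical value for a one-sided test at α = 0.025: z_α = 1.960.
Power = P(Z > 1.960 − δ) = Φ(1.325) = 0.9074.

Power ≈ 0.907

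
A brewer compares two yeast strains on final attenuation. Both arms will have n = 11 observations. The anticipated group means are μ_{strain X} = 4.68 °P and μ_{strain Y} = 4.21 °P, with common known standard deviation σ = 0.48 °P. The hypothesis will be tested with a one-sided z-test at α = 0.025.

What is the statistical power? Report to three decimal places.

Standardized effect: d = |μ_{strain X} − μ_{strain Y}| / σ = |4.68 − 4.21| / 0.48 = 0.9792
Noncentrality parameter: δ = d·√(n/2) = 0.9792 × √(11/2) = 2.2963
One-sided α = 0.025 → critical value z_{0.025} = 1.960.
Power = P(Z > 1.960 − δ) = Φ(0.336) = 0.6317.

Power ≈ 0.632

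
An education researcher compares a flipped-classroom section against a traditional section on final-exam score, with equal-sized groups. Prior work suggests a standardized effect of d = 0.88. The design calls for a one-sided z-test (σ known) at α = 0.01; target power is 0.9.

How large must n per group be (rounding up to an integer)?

For power 0.9 need Φ(δ − z_{0.01}) = 0.9, so δ = z_{0.01} + z_{0.10} = 2.326 + 1.282 = 3.608.
δ = d·√(n/2) ⇒ n = 2(δ/d)² = 2 × (3.608 / 0.88)² = 33.62.
Rounding up, n = 34 per group.

n = 34 per group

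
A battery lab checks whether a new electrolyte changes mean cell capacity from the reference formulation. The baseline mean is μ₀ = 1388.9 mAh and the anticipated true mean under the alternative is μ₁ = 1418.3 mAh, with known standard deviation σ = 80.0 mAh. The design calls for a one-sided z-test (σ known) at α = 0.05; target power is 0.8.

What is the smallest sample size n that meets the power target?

Standardized effect: d = |μ₁ − μ₀| / σ = |1418.3 − 1388.9| / 80.0 = 0.3675
Set Φ(δ − 1.645) = 0.8; then δ − 1.645 = Φ⁻¹(0.8) = 0.842, giving δ = 2.486.
δ = d·√n ⇒ n = (δ/d)² = (2.486 / 0.3675)² = 45.78.
Rounding up, n = 46.

n = 46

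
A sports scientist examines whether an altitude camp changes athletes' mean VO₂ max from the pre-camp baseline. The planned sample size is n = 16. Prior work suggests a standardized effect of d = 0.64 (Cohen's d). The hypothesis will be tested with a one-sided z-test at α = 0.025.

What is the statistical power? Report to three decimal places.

Power ≈ 0.726

Noncentrality parameter: δ = d·√n = 0.64 × √16 = 2.5600
One-sided α = 0.025 → critical value z_{0.025} = 1.960.
Power = Φ(δ − 1.960) = Φ(0.600) = 0.7258.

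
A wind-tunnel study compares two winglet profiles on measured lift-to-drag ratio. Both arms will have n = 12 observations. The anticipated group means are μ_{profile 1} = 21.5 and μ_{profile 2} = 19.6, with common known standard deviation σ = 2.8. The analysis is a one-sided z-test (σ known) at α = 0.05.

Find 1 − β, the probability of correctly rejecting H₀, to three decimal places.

Standardized effect: d = |μ_{profile 1} − μ_{profile 2}| / σ = |21.5 − 19.6| / 2.8 = 0.6786
Noncentrality parameter: δ = d·√(n/2) = 0.6786 × √(12/2) = 1.6622
Critical value for a one-sided test at α = 0.05: z_α = 1.645.
Power = P(Z > 1.645 − δ) = Φ(0.017) = 0.5069.

Power ≈ 0.507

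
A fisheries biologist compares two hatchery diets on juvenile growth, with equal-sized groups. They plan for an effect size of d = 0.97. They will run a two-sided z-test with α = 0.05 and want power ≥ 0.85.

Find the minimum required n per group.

n = 20 per group

For power 0.85 need Φ(δ − z_{0.025}) = 0.85, so δ = z_{0.025} + z_{0.15} = 1.960 + 1.036 = 2.996.
(For δ > 0 the lower-tail rejection region contributes negligibly to power, so the one-term inversion is standard.)
δ = d·√(n/2) ⇒ n = 2(δ/d)² = 2 × (2.996 / 0.97)² = 19.08.
Rounding up, n = 20 per group.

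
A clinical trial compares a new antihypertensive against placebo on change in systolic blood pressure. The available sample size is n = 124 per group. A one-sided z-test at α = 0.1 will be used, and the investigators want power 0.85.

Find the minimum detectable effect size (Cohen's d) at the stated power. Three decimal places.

d ≈ 0.294

Need Φ(δ − 1.282) = 0.85, so δ = 1.282 + 1.036 = 2.318.
δ = d·√(n/2) ⇒ d = δ/√(n/2) = 2.318/√(124/2) = 0.2944.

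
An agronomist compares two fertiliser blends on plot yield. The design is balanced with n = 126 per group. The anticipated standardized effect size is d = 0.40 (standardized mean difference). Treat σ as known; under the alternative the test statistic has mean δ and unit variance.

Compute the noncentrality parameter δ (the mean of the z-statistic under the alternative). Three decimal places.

The noncentrality parameter scales effect size by the design's sample-size factor: δ = d·√(n/2) = 0.40 × √(126/2) = 3.1749

δ ≈ 3.175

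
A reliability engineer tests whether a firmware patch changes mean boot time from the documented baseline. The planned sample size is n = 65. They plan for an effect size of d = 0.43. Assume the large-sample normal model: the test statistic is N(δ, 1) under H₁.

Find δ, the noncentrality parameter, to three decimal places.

δ = d·√n = 0.43 × √65 = 3.4668

δ ≈ 3.467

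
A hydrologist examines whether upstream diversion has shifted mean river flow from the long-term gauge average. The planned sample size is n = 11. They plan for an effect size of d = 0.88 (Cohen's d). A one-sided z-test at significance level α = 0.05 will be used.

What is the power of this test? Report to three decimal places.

Power ≈ 0.899

Noncentrality parameter: δ = d·√n = 0.88 × √11 = 2.9186
One-sided α = 0.05 → critical value z_{0.05} = 1.645.
Power = Φ(δ − 1.645) = Φ(1.274) = 0.8986.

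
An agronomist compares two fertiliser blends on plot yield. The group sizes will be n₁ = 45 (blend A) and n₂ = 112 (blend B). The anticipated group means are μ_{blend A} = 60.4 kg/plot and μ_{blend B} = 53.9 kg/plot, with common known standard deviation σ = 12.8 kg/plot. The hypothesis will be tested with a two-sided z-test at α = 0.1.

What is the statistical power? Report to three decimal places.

Power ≈ 0.891

Standardized effect: d = |μ_{blend A} − μ_{blend B}| / σ = |60.4 − 53.9| / 12.8 = 0.5078
Noncentrality parameter: δ = d / √(1/n₁ + 1/n₂) = 0.5078 / √(1/45 + 1/112) = 2.8772
Critical value for a two-sided test at α = 0.1: z_{α/2} = 1.645.
Power = Φ(δ − 1.645) + Φ(−δ − 1.645) = Φ(1.232) + Φ(-4.522) = 0.8911 + 0.0000 = 0.8911.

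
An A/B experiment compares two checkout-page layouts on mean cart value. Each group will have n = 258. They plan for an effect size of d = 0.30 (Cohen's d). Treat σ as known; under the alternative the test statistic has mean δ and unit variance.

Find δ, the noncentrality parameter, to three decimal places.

δ ≈ 3.407

δ = d·√(n/2) = 0.30 × √(258/2) = 3.4073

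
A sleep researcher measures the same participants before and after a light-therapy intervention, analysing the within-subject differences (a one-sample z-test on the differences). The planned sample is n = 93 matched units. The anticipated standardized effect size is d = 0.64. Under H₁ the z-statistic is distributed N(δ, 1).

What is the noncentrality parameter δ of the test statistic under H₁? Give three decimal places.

The noncentrality parameter scales effect size by the design's sample-size factor: δ = d·√n = 0.64 × √93 = 6.1719

δ ≈ 6.172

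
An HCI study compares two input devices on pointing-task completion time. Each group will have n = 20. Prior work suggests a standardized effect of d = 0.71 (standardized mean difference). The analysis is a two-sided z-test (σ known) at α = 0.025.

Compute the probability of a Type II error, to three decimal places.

β ≈ 0.498

Noncentrality parameter: δ = d·√(n/2) = 0.71 × √(20/2) = 2.2452
Critical value for a two-sided test at α = 0.025: z_{α/2} = 2.241.
Power = Φ(δ − 2.241) + Φ(−δ − 2.241) = Φ(0.004) + Φ(-4.487) = 0.5015 + 0.0000 = 0.5015.
Type II error: β = 1 − power = 1 − 0.5015 = 0.4985.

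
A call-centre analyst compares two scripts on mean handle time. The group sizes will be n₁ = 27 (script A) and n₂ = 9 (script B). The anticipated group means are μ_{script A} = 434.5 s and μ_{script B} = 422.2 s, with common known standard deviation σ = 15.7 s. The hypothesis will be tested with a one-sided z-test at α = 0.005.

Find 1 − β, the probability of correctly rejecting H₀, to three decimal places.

Power ≈ 0.294

Standardized effect: d = |μ_{script A} − μ_{script B}| / σ = |434.5 − 422.2| / 15.7 = 0.7834
Noncentrality parameter: δ = d / √(1/n₁ + 1/n₂) = 0.7834 / √(1/27 + 1/9) = 2.0354
One-sided α = 0.005 → critical value z_{0.005} = 2.576.
Power = Φ(δ − 2.576) = Φ(-0.540) = 0.2945.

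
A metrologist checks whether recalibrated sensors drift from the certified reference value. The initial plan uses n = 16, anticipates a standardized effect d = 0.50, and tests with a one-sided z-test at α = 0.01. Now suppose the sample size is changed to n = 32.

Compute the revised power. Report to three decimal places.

With n = 32: δ = d·√n = 0.50 × √32 = 2.8284. Critical value z_{0.01} = 2.326.
Revised power = Φ(δ − 2.326) = Φ(0.502) = 0.6922.

Power ≈ 0.692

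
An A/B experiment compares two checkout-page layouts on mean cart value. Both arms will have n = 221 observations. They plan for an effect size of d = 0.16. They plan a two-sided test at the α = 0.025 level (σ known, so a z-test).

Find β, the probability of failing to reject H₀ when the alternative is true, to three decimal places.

β ≈ 0.712

Noncentrality parameter: δ = d·√(n/2) = 0.16 × √(221/2) = 1.6819
Two-sided α = 0.025 → critical value z_{0.0125} = 2.241.
Power = Φ(δ − 2.241) + Φ(−δ − 2.241) = Φ(-0.559) + Φ(-3.923) = 0.2879 + 0.0000 = 0.2880.
Type II error: β = 1 − power = 1 − 0.2880 = 0.7120.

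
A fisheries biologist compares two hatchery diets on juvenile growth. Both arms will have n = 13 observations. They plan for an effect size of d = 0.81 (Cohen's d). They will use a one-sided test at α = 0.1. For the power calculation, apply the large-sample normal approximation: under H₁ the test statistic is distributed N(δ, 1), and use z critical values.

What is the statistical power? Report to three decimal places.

Noncentrality parameter: δ = d·√(n/2) = 0.81 × √(13/2) = 2.0651
One-sided α = 0.1 → critical value z_{0.1} = 1.282.
Power = P(Z > 1.282 − δ) = Φ(0.784) = 0.7833.

Power ≈ 0.783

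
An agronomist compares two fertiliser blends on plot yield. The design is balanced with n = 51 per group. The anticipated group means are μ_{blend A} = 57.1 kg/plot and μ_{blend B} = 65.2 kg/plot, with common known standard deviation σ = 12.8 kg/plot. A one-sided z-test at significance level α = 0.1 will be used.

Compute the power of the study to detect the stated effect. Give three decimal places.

Power ≈ 0.972

Standardized effect: d = |μ_{blend A} − μ_{blend B}| / σ = |57.1 − 65.2| / 12.8 = 0.6328
Noncentrality parameter: δ = d·√(n/2) = 0.6328 × √(51/2) = 3.1955
Critical value for a one-sided test at α = 0.1: z_α = 1.282.
Power = Φ(δ − 1.282) = Φ(1.914) = 0.9722.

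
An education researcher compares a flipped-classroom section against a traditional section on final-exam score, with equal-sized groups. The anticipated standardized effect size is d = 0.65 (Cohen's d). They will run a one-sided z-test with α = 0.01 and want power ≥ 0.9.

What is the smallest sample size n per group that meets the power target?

For power 0.9 need Φ(δ − z_{0.01}) = 0.9, so δ = z_{0.01} + z_{0.10} = 2.326 + 1.282 = 3.608.
δ = d·√(n/2) ⇒ n = 2(δ/d)² = 2 × (3.608 / 0.65)² = 61.62.
Round up to the next whole unit.

n = 62 per group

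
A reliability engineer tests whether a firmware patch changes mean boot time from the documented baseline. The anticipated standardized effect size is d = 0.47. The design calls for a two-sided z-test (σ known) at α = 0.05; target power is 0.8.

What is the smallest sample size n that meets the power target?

n = 36

For power 0.8 need Φ(δ − z_{0.025}) = 0.8, so δ = z_{0.025} + z_{0.20} = 1.960 + 0.842 = 2.802.
(Ignoring the negligible lower-tail rejection probability gives the usual closed-form inversion.)
δ = d·√n ⇒ n = (δ/d)² = (2.802 / 0.47)² = 35.53.
Rounding up, n = 36.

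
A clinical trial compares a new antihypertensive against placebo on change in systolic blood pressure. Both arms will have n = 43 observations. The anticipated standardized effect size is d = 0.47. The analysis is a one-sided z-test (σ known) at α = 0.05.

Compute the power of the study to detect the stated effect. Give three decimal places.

Power ≈ 0.703

Noncentrality parameter: δ = d·√(n/2) = 0.47 × √(43/2) = 2.1793
One-sided α = 0.05 → critical value z_{0.05} = 1.645.
Power = Φ(δ − 1.645) = Φ(0.534) = 0.7035.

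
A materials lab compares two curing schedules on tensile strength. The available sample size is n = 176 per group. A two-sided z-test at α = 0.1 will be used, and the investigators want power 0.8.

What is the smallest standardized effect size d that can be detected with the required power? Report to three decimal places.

d ≈ 0.265

Need Φ(δ − 1.645) = 0.8, so δ = 1.645 + 0.842 = 2.486.
(The second rejection-region term Φ(−δ − z_{α/2}) is negligible and dropped.)
δ = d·√(n/2) ⇒ d = δ/√(n/2) = 2.486/√(176/2) = 0.2651.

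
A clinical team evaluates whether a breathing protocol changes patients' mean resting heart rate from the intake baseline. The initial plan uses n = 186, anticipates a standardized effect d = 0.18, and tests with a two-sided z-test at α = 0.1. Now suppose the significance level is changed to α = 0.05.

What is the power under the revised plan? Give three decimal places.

δ = d·√n = 0.18 × √186 = 2.4549 (unchanged). New critical value: z_{0.025} = 1.960.
Revised power = Φ(δ − 1.960) + Φ(−δ − 1.960) = Φ(0.495) + Φ(-4.415) = 0.6897 + 0.0000 = 0.6897.

Power ≈ 0.690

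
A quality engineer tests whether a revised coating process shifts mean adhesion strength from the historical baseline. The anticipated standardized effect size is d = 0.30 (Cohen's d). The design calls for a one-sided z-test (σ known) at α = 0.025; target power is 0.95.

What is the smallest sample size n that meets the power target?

For power 0.95 need Φ(δ − z_{0.025}) = 0.95, so δ = z_{0.025} + z_{0.05} = 1.960 + 1.645 = 3.605.
δ = d·√n ⇒ n = (δ/d)² = (3.605 / 0.30)² = 144.39.
Rounding up, n = 145.

n = 145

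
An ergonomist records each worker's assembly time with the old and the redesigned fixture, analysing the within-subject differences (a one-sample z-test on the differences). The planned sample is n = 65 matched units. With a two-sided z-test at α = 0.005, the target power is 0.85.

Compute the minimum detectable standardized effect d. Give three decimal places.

d ≈ 0.477

Required noncentrality: δ = z_{0.0025} + z_{0.15} = 2.807 + 1.036 = 3.843.
(The second rejection-region term Φ(−δ − z_{α/2}) is negligible and dropped.)
δ = d·√n ⇒ d = δ/√n = 3.843/√65 = 0.4767.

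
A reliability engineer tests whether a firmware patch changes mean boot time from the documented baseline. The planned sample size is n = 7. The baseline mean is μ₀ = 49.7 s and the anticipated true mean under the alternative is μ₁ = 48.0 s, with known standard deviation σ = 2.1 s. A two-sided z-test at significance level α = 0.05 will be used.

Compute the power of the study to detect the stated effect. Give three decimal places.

Standardized effect: d = |μ₁ − μ₀| / σ = |48.0 − 49.7| / 2.1 = 0.8095
Noncentrality parameter: δ = d·√n = 0.8095 × √7 = 2.1418
Critical value for a two-sided test at α = 0.05: z_{α/2} = 1.960.
Power = Φ(δ − 1.960) + Φ(−δ − 1.960) = Φ(0.182) + Φ(-4.102) = 0.5721 + 0.0000 = 0.5722.

Power ≈ 0.572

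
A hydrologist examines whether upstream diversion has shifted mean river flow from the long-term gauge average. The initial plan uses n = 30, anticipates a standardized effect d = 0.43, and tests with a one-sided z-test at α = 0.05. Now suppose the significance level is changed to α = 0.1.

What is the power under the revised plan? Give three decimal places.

Power ≈ 0.859

δ = d·√n = 0.43 × √30 = 2.3552 (unchanged). New critical value: z_{0.1} = 1.282.
Revised power = Φ(δ − 1.282) = Φ(1.074) = 0.8585.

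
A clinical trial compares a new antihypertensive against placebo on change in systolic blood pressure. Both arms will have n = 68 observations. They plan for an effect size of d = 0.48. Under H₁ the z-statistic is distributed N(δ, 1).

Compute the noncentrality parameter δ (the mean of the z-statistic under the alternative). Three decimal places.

δ ≈ 2.799

The noncentrality parameter scales effect size by the design's sample-size factor: δ = d·√(n/2) = 0.48 × √(68/2) = 2.7989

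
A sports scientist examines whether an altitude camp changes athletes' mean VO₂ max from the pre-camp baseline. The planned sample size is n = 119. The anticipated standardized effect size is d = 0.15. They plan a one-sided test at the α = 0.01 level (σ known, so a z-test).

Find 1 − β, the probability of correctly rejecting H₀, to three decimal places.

Power ≈ 0.245

Noncentrality parameter: δ = d·√n = 0.15 × √119 = 1.6363
Critical value for a one-sided test at α = 0.01: z_α = 2.326.
Power = P(Z > 2.326 − δ) = Φ(-0.690) = 0.2451.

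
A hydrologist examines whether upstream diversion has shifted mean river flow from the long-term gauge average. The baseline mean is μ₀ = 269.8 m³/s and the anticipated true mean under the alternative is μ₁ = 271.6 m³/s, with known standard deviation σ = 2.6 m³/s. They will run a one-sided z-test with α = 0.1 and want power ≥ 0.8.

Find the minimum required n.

Standardized effect: d = |μ₁ − μ₀| / σ = |271.6 − 269.8| / 2.6 = 0.6923
Set Φ(δ − 1.282) = 0.8; then δ − 1.282 = Φ⁻¹(0.8) = 0.842, giving δ = 2.123.
δ = d·√n ⇒ n = (δ/d)² = (2.123 / 0.6923)² = 9.41.
Rounding up, n = 10.

n = 10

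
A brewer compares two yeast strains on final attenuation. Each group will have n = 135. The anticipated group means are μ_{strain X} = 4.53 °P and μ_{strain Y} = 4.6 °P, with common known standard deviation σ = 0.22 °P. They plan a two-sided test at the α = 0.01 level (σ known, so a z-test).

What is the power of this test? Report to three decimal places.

Power ≈ 0.515

Standardized effect: d = |μ_{strain X} − μ_{strain Y}| / σ = |4.53 − 4.6| / 0.22 = 0.3182
Noncentrality parameter: δ = d·√(n/2) = 0.3182 × √(135/2) = 2.6141
Two-sided α = 0.01 → critical value z_{0.005} = 2.576.
Power = Φ(δ − 2.576) + Φ(−δ − 2.576) = Φ(0.038) + Φ(-5.190) = 0.5153 + 0.0000 = 0.5153.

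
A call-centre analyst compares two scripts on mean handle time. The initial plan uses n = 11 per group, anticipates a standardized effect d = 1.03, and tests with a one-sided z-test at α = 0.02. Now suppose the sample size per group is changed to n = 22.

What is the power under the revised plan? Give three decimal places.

Power ≈ 0.913

With n = 22 per group: δ = d·√(n/2) = 1.03 × √(22/2) = 3.4161. Critical value z_{0.02} = 2.054.
Revised power = Φ(δ − 2.054) = Φ(1.362) = 0.9135.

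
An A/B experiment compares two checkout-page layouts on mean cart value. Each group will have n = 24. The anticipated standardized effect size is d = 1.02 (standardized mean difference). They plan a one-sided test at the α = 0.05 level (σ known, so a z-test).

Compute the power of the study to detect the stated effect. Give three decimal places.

Noncentrality parameter: δ = d·√(n/2) = 1.02 × √(24/2) = 3.5334
One-sided α = 0.05 → critical value z_{0.05} = 1.645.
Power = Φ(δ − 1.645) = Φ(1.889) = 0.9705.

Power ≈ 0.971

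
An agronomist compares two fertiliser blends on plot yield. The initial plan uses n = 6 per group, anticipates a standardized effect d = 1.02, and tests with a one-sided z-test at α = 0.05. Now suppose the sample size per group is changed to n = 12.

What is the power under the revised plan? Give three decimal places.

With n = 12 per group: δ = d·√(n/2) = 1.02 × √(12/2) = 2.4985. Critical value z_{0.05} = 1.645.
Revised power = Φ(δ − 1.645) = Φ(0.854) = 0.8033.

Power ≈ 0.803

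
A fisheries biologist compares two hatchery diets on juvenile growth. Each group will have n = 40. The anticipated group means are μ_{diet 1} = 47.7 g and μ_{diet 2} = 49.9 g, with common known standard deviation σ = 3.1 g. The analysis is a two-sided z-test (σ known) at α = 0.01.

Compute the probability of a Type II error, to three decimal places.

Standardized effect: d = |μ_{diet 1} − μ_{diet 2}| / σ = |47.7 − 49.9| / 3.1 = 0.7097
Noncentrality parameter: δ = d·√(n/2) = 0.7097 × √(40/2) = 3.1738
Critical value for a two-sided test at α = 0.01: z_{α/2} = 2.576.
Power = Φ(δ − 2.576) + Φ(−δ − 2.576) = Φ(0.598) + Φ(-5.750) = 0.7251 + 0.0000 = 0.7251.
Type II error: β = 1 − power = 1 − 0.7251 = 0.2749.

β ≈ 0.275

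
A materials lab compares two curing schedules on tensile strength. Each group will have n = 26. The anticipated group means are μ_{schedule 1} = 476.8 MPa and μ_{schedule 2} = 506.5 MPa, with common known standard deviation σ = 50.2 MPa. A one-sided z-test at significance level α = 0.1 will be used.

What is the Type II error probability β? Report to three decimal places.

β ≈ 0.197

Standardized effect: d = |μ_{schedule 1} − μ_{schedule 2}| / σ = |476.8 − 506.5| / 50.2 = 0.5916
Noncentrality parameter: δ = d·√(n/2) = 0.5916 × √(26/2) = 2.1332
One-sided α = 0.1 → critical value z_{0.1} = 1.282.
Power = P(Z > 1.282 − δ) = Φ(0.852) = 0.8028.
Type II error: β = 1 − power = 1 − 0.8028 = 0.1972.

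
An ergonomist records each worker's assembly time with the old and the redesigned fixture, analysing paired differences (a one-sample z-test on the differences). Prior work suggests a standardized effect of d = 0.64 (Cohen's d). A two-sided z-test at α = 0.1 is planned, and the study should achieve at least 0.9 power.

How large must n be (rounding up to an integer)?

n = 21

Set Φ(δ − 1.645) = 0.9; then δ − 1.645 = Φ⁻¹(0.9) = 1.282, giving δ = 2.926.
(The Φ(−δ − z_{α/2}) term is vanishingly small for δ > 0 and is dropped in the standard sample-size formula.)
δ = d·√n ⇒ n = (δ/d)² = (2.926 / 0.64)² = 20.91.
Round up to the next whole unit.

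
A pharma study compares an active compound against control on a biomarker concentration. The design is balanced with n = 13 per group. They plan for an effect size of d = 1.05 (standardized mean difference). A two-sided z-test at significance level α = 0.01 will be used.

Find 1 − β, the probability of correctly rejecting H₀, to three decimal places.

Power ≈ 0.540

Noncentrality parameter: δ = d·√(n/2) = 1.05 × √(13/2) = 2.6770
Critical value for a two-sided test at α = 0.01: z_{α/2} = 2.576.
Power = Φ(δ − 2.576) + Φ(−δ − 2.576) = Φ(0.101) + Φ(-5.253) = 0.5403 + 0.0000 = 0.5403.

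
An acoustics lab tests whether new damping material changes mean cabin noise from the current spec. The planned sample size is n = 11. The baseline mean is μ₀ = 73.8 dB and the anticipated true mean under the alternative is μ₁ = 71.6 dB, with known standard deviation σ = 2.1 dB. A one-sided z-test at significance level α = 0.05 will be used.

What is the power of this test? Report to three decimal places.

Power ≈ 0.966

Standardized effect: d = |μ₁ − μ₀| / σ = |71.6 − 73.8| / 2.1 = 1.0476
Noncentrality parameter: δ = d·√n = 1.0476 × √11 = 3.4746
Critical value for a one-sided test at α = 0.05: z_α = 1.645.
Power = P(Z > 1.645 − δ) = Φ(1.830) = 0.9664.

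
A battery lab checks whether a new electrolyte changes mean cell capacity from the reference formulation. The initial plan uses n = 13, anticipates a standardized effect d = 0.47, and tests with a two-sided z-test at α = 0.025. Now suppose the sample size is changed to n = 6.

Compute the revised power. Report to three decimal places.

Power ≈ 0.138

With n = 6: δ = d·√n = 0.47 × √6 = 1.1513. Critical value z_{0.0125} = 2.241.
Revised power = Φ(δ − 2.241) + Φ(−δ − 2.241) = Φ(-1.090) + Φ(-3.393) = 0.1378 + 0.0003 = 0.1382.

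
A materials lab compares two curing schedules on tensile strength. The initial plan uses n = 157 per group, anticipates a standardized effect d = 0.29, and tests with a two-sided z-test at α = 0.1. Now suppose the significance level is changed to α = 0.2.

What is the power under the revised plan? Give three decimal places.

δ = d·√(n/2) = 0.29 × √(157/2) = 2.5694 (unchanged). New critical value: z_{0.1} = 1.282.
Revised power = Φ(δ − 1.282) + Φ(−δ − 1.282) = Φ(1.288) + Φ(-3.851) = 0.9011 + 0.0001 = 0.9012.

Power ≈ 0.901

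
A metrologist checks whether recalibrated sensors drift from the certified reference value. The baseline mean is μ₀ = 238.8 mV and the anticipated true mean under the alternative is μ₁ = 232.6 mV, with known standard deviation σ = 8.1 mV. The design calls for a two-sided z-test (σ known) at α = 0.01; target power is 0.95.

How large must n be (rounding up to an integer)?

Standardized effect: d = |μ₁ − μ₀| / σ = |232.6 − 238.8| / 8.1 = 0.7654
For power 0.95 need Φ(δ − z_{0.005}) = 0.95, so δ = z_{0.005} + z_{0.05} = 2.576 + 1.645 = 4.221.
(Ignoring the negligible lower-tail rejection probability gives the usual closed-form inversion.)
δ = d·√n ⇒ n = (δ/d)² = (4.221 / 0.7654)² = 30.41.
Round up to the next whole unit.

n = 31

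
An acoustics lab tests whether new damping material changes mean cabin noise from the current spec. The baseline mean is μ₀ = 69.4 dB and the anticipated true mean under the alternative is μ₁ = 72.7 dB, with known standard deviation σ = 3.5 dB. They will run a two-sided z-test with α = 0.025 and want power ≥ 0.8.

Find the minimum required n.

Standardized effect: d = |μ₁ − μ₀| / σ = |72.7 − 69.4| / 3.5 = 0.9429
Set Φ(δ − 2.241) = 0.8; then δ − 2.241 = Φ⁻¹(0.8) = 0.842, giving δ = 3.083.
(For δ > 0 the lower-tail rejection region contributes negligibly to power, so the one-term inversion is standard.)
δ = d·√n ⇒ n = (δ/d)² = (3.083 / 0.9429)² = 10.69.
Round up to the next whole unit.

n = 11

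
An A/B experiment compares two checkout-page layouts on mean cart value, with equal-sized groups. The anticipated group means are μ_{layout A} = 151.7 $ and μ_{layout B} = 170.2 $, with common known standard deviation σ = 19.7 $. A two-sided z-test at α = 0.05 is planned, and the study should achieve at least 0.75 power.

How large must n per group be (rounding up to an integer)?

n = 16 per group

Standardized effect: d = |μ_{layout A} − μ_{layout B}| / σ = |151.7 − 170.2| / 19.7 = 0.9391
For power 0.75 need Φ(δ − z_{0.025}) = 0.75, so δ = z_{0.025} + z_{0.25} = 1.960 + 0.674 = 2.634.
(The Φ(−δ − z_{α/2}) term is vanishingly small for δ > 0 and is dropped in the standard sample-size formula.)
δ = d·√(n/2) ⇒ n = 2(δ/d)² = 2 × (2.634 / 0.9391)² = 15.74.
Round up to the next whole unit.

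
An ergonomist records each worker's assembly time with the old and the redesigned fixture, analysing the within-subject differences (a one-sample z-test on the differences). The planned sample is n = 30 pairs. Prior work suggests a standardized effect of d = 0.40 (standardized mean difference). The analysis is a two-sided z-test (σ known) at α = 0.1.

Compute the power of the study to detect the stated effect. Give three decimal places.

Noncentrality parameter: δ = d·√n = 0.40 × √30 = 2.1909
Two-sided α = 0.1 → critical value z_{0.05} = 1.645.
Power = Φ(δ − 1.645) + Φ(−δ − 1.645) = Φ(0.546) + Φ(-3.836) = 0.7075 + 0.0001 = 0.7075.

Power ≈ 0.708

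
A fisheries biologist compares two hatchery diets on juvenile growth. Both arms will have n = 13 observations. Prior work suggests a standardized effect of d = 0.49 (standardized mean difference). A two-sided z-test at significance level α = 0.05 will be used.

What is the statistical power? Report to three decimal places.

Noncentrality parameter: δ = d·√(n/2) = 0.49 × √(13/2) = 1.2493
Critical value for a two-sided test at α = 0.05: z_{α/2} = 1.960.
Power = Φ(δ − 1.960) + Φ(−δ − 1.960) = Φ(-0.711) + Φ(-3.209) = 0.2386 + 0.0007 = 0.2393.

Power ≈ 0.239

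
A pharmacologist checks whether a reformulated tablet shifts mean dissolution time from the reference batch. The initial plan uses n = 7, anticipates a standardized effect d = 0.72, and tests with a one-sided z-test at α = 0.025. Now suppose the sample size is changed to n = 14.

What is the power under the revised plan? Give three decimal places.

With n = 14: δ = d·√n = 0.72 × √14 = 2.6940. Critical value z_{0.025} = 1.960.
Revised power = Φ(δ − 1.960) = Φ(0.734) = 0.7685.

Power ≈ 0.769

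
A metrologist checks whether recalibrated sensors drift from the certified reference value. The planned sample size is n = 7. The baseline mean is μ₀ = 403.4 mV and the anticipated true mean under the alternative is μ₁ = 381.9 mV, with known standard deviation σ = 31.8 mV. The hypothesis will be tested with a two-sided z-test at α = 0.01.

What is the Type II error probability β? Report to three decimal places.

Standardized effect: d = |μ₁ − μ₀| / σ = |381.9 − 403.4| / 31.8 = 0.6761
Noncentrality parameter: δ = d·√n = 0.6761 × √7 = 1.7888
Critical value for a two-sided test at α = 0.01: z_{α/2} = 2.576.
Power = Φ(δ − 2.576) + Φ(−δ − 2.576) = Φ(-0.787) + Φ(-4.365) = 0.2156 + 0.0000 = 0.2156.
Type II error: β = 1 − power = 1 − 0.2156 = 0.7844.

β ≈ 0.784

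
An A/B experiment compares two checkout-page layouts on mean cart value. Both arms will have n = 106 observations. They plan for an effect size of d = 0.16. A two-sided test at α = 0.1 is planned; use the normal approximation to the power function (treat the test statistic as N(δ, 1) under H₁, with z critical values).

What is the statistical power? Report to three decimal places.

Power ≈ 0.318

Noncentrality parameter: δ = d·√(n/2) = 0.16 × √(106/2) = 1.1648
Critical value for a two-sided test at α = 0.1: z_{α/2} = 1.645.
Power = Φ(δ − 1.645) + Φ(−δ − 1.645) = Φ(-0.480) + Φ(-2.810) = 0.3156 + 0.0025 = 0.3181.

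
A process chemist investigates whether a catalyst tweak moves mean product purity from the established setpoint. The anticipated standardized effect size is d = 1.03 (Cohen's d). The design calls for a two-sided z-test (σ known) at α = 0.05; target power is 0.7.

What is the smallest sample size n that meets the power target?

Set Φ(δ − 1.960) = 0.7; then δ − 1.960 = Φ⁻¹(0.7) = 0.524, giving δ = 2.484.
(Ignoring the negligible lower-tail rejection probability gives the usual closed-form inversion.)
δ = d·√n ⇒ n = (δ/d)² = (2.484 / 1.03)² = 5.82.
Rounding up, n = 6.

n = 6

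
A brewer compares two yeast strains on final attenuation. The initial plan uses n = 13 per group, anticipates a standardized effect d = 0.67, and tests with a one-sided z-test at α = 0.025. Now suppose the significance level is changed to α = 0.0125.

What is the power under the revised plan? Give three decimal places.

Power ≈ 0.297

δ = d·√(n/2) = 0.67 × √(13/2) = 1.7082 (unchanged). New critical value: z_{0.0125} = 2.241.
Revised power = Φ(δ − 2.241) = Φ(-0.533) = 0.2969.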